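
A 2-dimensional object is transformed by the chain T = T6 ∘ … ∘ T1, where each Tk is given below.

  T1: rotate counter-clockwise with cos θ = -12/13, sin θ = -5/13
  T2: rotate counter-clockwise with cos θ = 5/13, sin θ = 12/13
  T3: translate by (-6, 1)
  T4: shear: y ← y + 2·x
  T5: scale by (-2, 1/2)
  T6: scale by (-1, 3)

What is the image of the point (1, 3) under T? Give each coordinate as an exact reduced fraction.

T1 rotate counter-clockwise with cos θ = -12/13, sin θ = -5/13: (1, 3) → (3/13, -41/13)
T2 rotate counter-clockwise with cos θ = 5/13, sin θ = 12/13: (3/13, -41/13) → (3, -1)
T3 translate by (-6, 1): (3, -1) → (-3, 0)
T4 shear: y ← y + 2·x: (-3, 0) → (-3, -6)
T5 scale by (-2, 1/2): (-3, -6) → (6, -3)
T6 scale by (-1, 3): (6, -3) → (-6, -9)

T(p) = (-6, -9)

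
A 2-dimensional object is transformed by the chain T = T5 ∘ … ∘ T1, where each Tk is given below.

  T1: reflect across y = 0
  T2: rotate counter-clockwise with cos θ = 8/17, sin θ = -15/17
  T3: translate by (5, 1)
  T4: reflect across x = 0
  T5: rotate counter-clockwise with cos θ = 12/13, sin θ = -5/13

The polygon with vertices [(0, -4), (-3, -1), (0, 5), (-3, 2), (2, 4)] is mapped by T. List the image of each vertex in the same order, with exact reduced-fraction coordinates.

T1 reflect across y = 0: (0, -4) → (0, 4); (-3, -1) → (-3, 1); (0, 5) → (0, -5); (-3, 2) → (-3, -2); (2, 4) → (2, -4)
T2 rotate counter-clockwise with cos θ = 8/17, sin θ = -15/17: (0, 4) → (60/17, 32/17); (-3, 1) → (-9/17, 53/17); (0, -5) → (-75/17, -40/17); (-3, -2) → (-54/17, 29/17); (2, -4) → (-44/17, -62/17)
T3 translate by (5, 1): (60/17, 32/17) → (145/17, 49/17); (-9/17, 53/17) → (76/17, 70/17); (-75/17, -40/17) → (10/17, -23/17); (-54/17, 29/17) → (31/17, 46/17); (-44/17, -62/17) → (41/17, -45/17)
T4 reflect across x = 0: (145/17, 49/17) → (-145/17, 49/17); (76/17, 70/17) → (-76/17, 70/17); (10/17, -23/17) → (-10/17, -23/17); (31/17, 46/17) → (-31/17, 46/17); (41/17, -45/17) → (-41/17, -45/17)
T5 rotate counter-clockwise with cos θ = 12/13, sin θ = -5/13: (-145/17, 49/17) → (-115/17, 101/17); (-76/17, 70/17) → (-562/221, 1220/221); (-10/17, -23/17) → (-235/221, -226/221); (-31/17, 46/17) → (-142/221, 707/221); (-41/17, -45/17) → (-717/221, -335/221)

image vertices: (-115/17, 101/17), (-562/221, 1220/221), (-235/221, -226/221), (-142/221, 707/221), (-717/221, -335/221)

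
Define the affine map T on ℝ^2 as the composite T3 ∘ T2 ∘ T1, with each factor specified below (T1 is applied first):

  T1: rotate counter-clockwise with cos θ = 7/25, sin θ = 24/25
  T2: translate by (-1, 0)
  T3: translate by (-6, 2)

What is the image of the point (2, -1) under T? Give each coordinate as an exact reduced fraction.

T(p) = (-137/25, 91/25)

T1 rotate counter-clockwise with cos θ = 7/25, sin θ = 24/25: (2, -1) → (38/25, 41/25)
T2 translate by (-1, 0): (38/25, 41/25) → (13/25, 41/25)
T3 translate by (-6, 2): (13/25, 41/25) → (-137/25, 91/25)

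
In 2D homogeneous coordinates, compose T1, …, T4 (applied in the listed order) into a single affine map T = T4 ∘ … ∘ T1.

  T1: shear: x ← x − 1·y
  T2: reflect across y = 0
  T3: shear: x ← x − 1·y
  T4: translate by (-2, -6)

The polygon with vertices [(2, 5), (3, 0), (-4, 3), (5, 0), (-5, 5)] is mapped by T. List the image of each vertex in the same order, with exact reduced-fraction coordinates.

image vertices: (0, -11), (1, -6), (-6, -9), (3, -6), (-7, -11)

T1 shear: x ← x − 1·y: (2, 5) → (-3, 5); (3, 0) → (3, 0); (-4, 3) → (-7, 3); (5, 0) → (5, 0); (-5, 5) → (-10, 5)
T2 reflect across y = 0: (-3, 5) → (-3, -5); (3, 0) → (3, 0); (-7, 3) → (-7, -3); (5, 0) → (5, 0); (-10, 5) → (-10, -5)
T3 shear: x ← x − 1·y: (-3, -5) → (2, -5); (3, 0) → (3, 0); (-7, -3) → (-4, -3); (5, 0) → (5, 0); (-10, -5) → (-5, -5)
T4 translate by (-2, -6): (2, -5) → (0, -11); (3, 0) → (1, -6); (-4, -3) → (-6, -9); (5, 0) → (3, -6); (-5, -5) → (-7, -11)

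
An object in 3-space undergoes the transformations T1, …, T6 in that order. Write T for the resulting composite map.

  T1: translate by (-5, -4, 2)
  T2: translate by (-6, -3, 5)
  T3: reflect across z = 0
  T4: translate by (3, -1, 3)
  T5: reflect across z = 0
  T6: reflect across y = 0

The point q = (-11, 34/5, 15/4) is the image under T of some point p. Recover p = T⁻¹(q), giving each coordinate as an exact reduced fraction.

T1 = [1 0 0 -5; 0 1 0 -4; 0 0 1 2; 0 0 0 1]
T2·T1 = [1 0 0 -11; 0 1 0 -7; 0 0 1 7; 0 0 0 1]
T3·…·T1 = [1 0 0 -11; 0 1 0 -7; 0 0 -1 -7; 0 0 0 1]
T4·…·T1 = [1 0 0 -8; 0 1 0 -8; 0 0 -1 -4; 0 0 0 1]
T5·…·T1 = [1 0 0 -8; 0 1 0 -8; 0 0 1 4; 0 0 0 1]
T6·…·T1 = [1 0 0 -8; 0 -1 0 8; 0 0 1 4; 0 0 0 1]
det M = -1; M⁻¹ = [1 0 0 8; 0 -1 0 8; 0 0 1 -4; 0 0 0 1]
M⁻¹ · (-11, 34/5, 15/4)ᵀ = (-3, 6/5, -1/4)ᵀ

p = (-3, 6/5, -1/4)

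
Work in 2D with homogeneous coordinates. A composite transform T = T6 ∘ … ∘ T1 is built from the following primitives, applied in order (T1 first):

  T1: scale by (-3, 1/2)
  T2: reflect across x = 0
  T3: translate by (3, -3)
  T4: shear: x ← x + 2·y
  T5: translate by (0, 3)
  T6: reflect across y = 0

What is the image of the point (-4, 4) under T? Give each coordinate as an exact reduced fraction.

T1 scale by (-3, 1/2): (-4, 4) → (12, 2)
T2 reflect across x = 0: (12, 2) → (-12, 2)
T3 translate by (3, -3): (-12, 2) → (-9, -1)
T4 shear: x ← x + 2·y: (-9, -1) → (-11, -1)
T5 translate by (0, 3): (-11, -1) → (-11, 2)
T6 reflect across y = 0: (-11, 2) → (-11, -2)

T(p) = (-11, -2)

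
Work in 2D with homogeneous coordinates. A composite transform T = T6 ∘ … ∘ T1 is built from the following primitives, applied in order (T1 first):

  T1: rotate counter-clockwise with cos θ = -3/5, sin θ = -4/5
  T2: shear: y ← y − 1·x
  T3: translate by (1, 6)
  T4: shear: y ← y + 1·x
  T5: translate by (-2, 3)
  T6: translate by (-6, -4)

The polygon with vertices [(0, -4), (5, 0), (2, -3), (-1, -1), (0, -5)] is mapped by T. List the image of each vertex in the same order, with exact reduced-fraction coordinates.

image vertices: (-51/5, 42/5), (-10, 2), (-53/5, 31/5), (-36/5, 37/5), (-11, 9)

T1 rotate counter-clockwise with cos θ = -3/5, sin θ = -4/5: (0, -4) → (-16/5, 12/5); (5, 0) → (-3, -4); (2, -3) → (-18/5, 1/5); (-1, -1) → (-1/5, 7/5); (0, -5) → (-4, 3)
T2 shear: y ← y − 1·x: (-16/5, 12/5) → (-16/5, 28/5); (-3, -4) → (-3, -1); (-18/5, 1/5) → (-18/5, 19/5); (-1/5, 7/5) → (-1/5, 8/5); (-4, 3) → (-4, 7)
T3 translate by (1, 6): (-16/5, 28/5) → (-11/5, 58/5); (-3, -1) → (-2, 5); (-18/5, 19/5) → (-13/5, 49/5); (-1/5, 8/5) → (4/5, 38/5); (-4, 7) → (-3, 13)
T4 shear: y ← y + 1·x: (-11/5, 58/5) → (-11/5, 47/5); (-2, 5) → (-2, 3); (-13/5, 49/5) → (-13/5, 36/5); (4/5, 38/5) → (4/5, 42/5); (-3, 13) → (-3, 10)
T5 translate by (-2, 3): (-11/5, 47/5) → (-21/5, 62/5); (-2, 3) → (-4, 6); (-13/5, 36/5) → (-23/5, 51/5); (4/5, 42/5) → (-6/5, 57/5); (-3, 10) → (-5, 13)
T6 translate by (-6, -4): (-21/5, 62/5) → (-51/5, 42/5); (-4, 6) → (-10, 2); (-23/5, 51/5) → (-53/5, 31/5); (-6/5, 57/5) → (-36/5, 37/5); (-5, 13) → (-11, 9)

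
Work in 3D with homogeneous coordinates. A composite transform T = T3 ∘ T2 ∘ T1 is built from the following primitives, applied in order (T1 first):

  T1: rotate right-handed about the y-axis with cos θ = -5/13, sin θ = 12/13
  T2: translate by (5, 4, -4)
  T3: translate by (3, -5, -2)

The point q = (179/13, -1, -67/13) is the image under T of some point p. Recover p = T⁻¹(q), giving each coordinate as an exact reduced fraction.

T1 = [-5/13 0 12/13 0; 0 1 0 0; -12/13 0 -5/13 0; 0 0 0 1]
T2·T1 = [-5/13 0 12/13 5; 0 1 0 4; -12/13 0 -5/13 -4; 0 0 0 1]
T3·…·T1 = [-5/13 0 12/13 8; 0 1 0 -1; -12/13 0 -5/13 -6; 0 0 0 1]
det M = 1; M⁻¹ = [-5/13 0 -12/13 -32/13; 0 1 0 1; 12/13 0 -5/13 -126/13; 0 0 0 1]
M⁻¹ · (179/13, -1, -67/13)ᵀ = (-3, 0, 5)ᵀ

p = (-3, 0, 5)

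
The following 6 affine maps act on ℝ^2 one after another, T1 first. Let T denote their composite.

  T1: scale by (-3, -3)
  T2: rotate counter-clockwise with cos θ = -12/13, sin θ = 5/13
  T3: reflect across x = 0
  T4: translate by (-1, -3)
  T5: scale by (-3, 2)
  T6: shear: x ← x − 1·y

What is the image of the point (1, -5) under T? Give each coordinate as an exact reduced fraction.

T(p) = (30, -36)

T1 scale by (-3, -3): (1, -5) → (-3, 15)
T2 rotate counter-clockwise with cos θ = -12/13, sin θ = 5/13: (-3, 15) → (-3, -15)
T3 reflect across x = 0: (-3, -15) → (3, -15)
T4 translate by (-1, -3): (3, -15) → (2, -18)
T5 scale by (-3, 2): (2, -18) → (-6, -36)
T6 shear: x ← x − 1·y: (-6, -36) → (30, -36)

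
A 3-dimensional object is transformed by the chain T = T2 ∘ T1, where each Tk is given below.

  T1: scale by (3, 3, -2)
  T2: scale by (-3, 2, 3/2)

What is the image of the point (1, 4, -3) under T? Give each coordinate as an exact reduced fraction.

T1 scale by (3, 3, -2): (1, 4, -3) → (3, 12, 6)
T2 scale by (-3, 2, 3/2): (3, 12, 6) → (-9, 24, 9)

T(p) = (-9, 24, 9)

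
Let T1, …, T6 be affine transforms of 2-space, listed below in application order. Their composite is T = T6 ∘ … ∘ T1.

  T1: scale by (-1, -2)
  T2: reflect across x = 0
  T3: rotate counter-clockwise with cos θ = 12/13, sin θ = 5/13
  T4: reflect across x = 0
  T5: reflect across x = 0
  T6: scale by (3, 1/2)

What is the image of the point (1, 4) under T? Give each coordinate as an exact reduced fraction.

T(p) = (12, -7/2)

T1 scale by (-1, -2): (1, 4) → (-1, -8)
T2 reflect across x = 0: (-1, -8) → (1, -8)
T3 rotate counter-clockwise with cos θ = 12/13, sin θ = 5/13: (1, -8) → (4, -7)
T4 reflect across x = 0: (4, -7) → (-4, -7)
T5 reflect across x = 0: (-4, -7) → (4, -7)
T6 scale by (3, 1/2): (4, -7) → (12, -7/2)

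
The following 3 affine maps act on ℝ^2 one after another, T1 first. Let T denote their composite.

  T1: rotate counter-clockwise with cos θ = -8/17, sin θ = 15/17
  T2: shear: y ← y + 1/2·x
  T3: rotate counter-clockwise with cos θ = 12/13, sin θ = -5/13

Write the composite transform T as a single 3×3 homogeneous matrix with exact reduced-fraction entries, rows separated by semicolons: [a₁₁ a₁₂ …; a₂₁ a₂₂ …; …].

T1 = [-8/17 -15/17 0; 15/17 -8/17 0; 0 0 1]
T2·T1 = [-8/17 -15/17 0; 11/17 -31/34 0; 0 0 1]
T3·…·T1 = [-41/221 -515/442 0; 172/221 -111/221 0; 0 0 1]

T = [-41/221 -515/442 0; 172/221 -111/221 0; 0 0 1]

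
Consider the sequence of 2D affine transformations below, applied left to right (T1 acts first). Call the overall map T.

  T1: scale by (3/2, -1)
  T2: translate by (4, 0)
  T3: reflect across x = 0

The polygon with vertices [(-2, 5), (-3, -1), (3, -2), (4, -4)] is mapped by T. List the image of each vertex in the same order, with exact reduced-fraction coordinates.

T1 scale by (3/2, -1): (-2, 5) → (-3, -5); (-3, -1) → (-9/2, 1); (3, -2) → (9/2, 2); (4, -4) → (6, 4)
T2 translate by (4, 0): (-3, -5) → (1, -5); (-9/2, 1) → (-1/2, 1); (9/2, 2) → (17/2, 2); (6, 4) → (10, 4)
T3 reflect across x = 0: (1, -5) → (-1, -5); (-1/2, 1) → (1/2, 1); (17/2, 2) → (-17/2, 2); (10, 4) → (-10, 4)

image vertices: (-1, -5), (1/2, 1), (-17/2, 2), (-10, 4)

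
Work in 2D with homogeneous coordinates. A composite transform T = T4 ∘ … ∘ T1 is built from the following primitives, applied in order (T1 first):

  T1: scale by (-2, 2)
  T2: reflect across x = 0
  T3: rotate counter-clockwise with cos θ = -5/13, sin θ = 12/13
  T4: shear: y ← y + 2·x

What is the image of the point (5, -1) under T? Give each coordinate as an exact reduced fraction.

T1 scale by (-2, 2): (5, -1) → (-10, -2)
T2 reflect across x = 0: (-10, -2) → (10, -2)
T3 rotate counter-clockwise with cos θ = -5/13, sin θ = 12/13: (10, -2) → (-2, 10)
T4 shear: y ← y + 2·x: (-2, 10) → (-2, 6)

T(p) = (-2, 6)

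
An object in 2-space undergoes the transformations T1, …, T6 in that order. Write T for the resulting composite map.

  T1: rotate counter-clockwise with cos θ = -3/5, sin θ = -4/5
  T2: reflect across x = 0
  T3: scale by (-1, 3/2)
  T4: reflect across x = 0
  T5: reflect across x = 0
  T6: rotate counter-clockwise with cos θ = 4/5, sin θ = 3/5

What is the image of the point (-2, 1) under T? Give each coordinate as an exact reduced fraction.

T(p) = (7/10, 12/5)

T1 rotate counter-clockwise with cos θ = -3/5, sin θ = -4/5: (-2, 1) → (2, 1)
T2 reflect across x = 0: (2, 1) → (-2, 1)
T3 scale by (-1, 3/2): (-2, 1) → (2, 3/2)
T4 reflect across x = 0: (2, 3/2) → (-2, 3/2)
T5 reflect across x = 0: (-2, 3/2) → (2, 3/2)
T6 rotate counter-clockwise with cos θ = 4/5, sin θ = 3/5: (2, 3/2) → (7/10, 12/5)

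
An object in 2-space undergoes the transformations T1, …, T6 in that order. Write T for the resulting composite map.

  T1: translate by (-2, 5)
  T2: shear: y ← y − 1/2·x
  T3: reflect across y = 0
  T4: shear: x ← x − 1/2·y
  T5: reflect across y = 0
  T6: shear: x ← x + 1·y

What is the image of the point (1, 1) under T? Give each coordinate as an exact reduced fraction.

T(p) = (35/4, 13/2)

T1 translate by (-2, 5): (1, 1) → (-1, 6)
T2 shear: y ← y − 1/2·x: (-1, 6) → (-1, 13/2)
T3 reflect across y = 0: (-1, 13/2) → (-1, -13/2)
T4 shear: x ← x − 1/2·y: (-1, -13/2) → (9/4, -13/2)
T5 reflect across y = 0: (9/4, -13/2) → (9/4, 13/2)
T6 shear: x ← x + 1·y: (9/4, 13/2) → (35/4, 13/2)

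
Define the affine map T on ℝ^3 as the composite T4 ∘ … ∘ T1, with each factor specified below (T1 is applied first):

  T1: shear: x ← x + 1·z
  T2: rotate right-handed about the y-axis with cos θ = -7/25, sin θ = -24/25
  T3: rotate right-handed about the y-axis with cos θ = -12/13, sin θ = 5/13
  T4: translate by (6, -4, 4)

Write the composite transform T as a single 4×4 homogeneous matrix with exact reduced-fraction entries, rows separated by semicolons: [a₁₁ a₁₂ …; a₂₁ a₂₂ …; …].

T1 = [1 0 1 0; 0 1 0 0; 0 0 1 0; 0 0 0 1]
T2·T1 = [-7/25 0 -31/25 0; 0 1 0 0; 24/25 0 17/25 0; 0 0 0 1]
T3·…·T1 = [204/325 0 457/325 0; 0 1 0 0; -253/325 0 -49/325 0; 0 0 0 1]
T4·…·T1 = [204/325 0 457/325 6; 0 1 0 -4; -253/325 0 -49/325 4; 0 0 0 1]

T = [204/325 0 457/325 6; 0 1 0 -4; -253/325 0 -49/325 4; 0 0 0 1]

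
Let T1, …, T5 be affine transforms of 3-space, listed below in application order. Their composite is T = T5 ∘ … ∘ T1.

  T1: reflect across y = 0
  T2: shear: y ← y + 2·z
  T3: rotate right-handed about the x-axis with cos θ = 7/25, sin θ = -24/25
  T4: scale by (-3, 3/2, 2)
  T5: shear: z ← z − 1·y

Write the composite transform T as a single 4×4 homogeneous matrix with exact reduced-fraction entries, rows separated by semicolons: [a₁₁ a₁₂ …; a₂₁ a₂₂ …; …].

T = [-3 0 0 0; 0 -21/50 57/25 0; 0 117/50 -139/25 0; 0 0 0 1]

T1 = [1 0 0 0; 0 -1 0 0; 0 0 1 0; 0 0 0 1]
T2·T1 = [1 0 0 0; 0 -1 2 0; 0 0 1 0; 0 0 0 1]
T3·…·T1 = [1 0 0 0; 0 -7/25 38/25 0; 0 24/25 -41/25 0; 0 0 0 1]
T4·…·T1 = [-3 0 0 0; 0 -21/50 57/25 0; 0 48/25 -82/25 0; 0 0 0 1]
T5·…·T1 = [-3 0 0 0; 0 -21/50 57/25 0; 0 117/50 -139/25 0; 0 0 0 1]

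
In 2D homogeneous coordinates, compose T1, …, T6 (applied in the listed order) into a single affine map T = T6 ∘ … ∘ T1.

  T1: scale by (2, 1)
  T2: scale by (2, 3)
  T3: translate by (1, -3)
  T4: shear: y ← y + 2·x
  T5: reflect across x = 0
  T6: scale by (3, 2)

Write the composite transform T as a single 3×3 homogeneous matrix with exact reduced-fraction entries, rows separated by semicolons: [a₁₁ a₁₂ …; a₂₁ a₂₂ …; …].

T1 = [2 0 0; 0 1 0; 0 0 1]
T2·T1 = [4 0 0; 0 3 0; 0 0 1]
T3·…·T1 = [4 0 1; 0 3 -3; 0 0 1]
T4·…·T1 = [4 0 1; 8 3 -1; 0 0 1]
T5·…·T1 = [-4 0 -1; 8 3 -1; 0 0 1]
T6·…·T1 = [-12 0 -3; 16 6 -2; 0 0 1]

T = [-12 0 -3; 16 6 -2; 0 0 1]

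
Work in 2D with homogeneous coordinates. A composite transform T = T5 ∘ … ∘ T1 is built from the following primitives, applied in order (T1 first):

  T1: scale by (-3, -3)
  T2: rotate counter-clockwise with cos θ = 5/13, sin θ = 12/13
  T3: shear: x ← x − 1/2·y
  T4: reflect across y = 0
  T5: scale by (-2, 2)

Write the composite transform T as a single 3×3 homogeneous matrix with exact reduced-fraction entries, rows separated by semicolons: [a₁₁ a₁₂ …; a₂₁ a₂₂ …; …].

T1 = [-3 0 0; 0 -3 0; 0 0 1]
T2·T1 = [-15/13 36/13 0; -36/13 -15/13 0; 0 0 1]
T3·…·T1 = [3/13 87/26 0; -36/13 -15/13 0; 0 0 1]
T4·…·T1 = [3/13 87/26 0; 36/13 15/13 0; 0 0 1]
T5·…·T1 = [-6/13 -87/13 0; 72/13 30/13 0; 0 0 1]

T = [-6/13 -87/13 0; 72/13 30/13 0; 0 0 1]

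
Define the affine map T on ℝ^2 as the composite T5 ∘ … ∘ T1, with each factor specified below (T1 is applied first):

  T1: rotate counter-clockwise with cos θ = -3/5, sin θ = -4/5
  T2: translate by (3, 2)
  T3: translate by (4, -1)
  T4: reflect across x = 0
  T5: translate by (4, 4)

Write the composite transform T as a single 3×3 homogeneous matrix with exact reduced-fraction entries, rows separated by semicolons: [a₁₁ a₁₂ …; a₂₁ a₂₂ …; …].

T1 = [-3/5 4/5 0; -4/5 -3/5 0; 0 0 1]
T2·T1 = [-3/5 4/5 3; -4/5 -3/5 2; 0 0 1]
T3·…·T1 = [-3/5 4/5 7; -4/5 -3/5 1; 0 0 1]
T4·…·T1 = [3/5 -4/5 -7; -4/5 -3/5 1; 0 0 1]
T5·…·T1 = [3/5 -4/5 -3; -4/5 -3/5 5; 0 0 1]

T = [3/5 -4/5 -3; -4/5 -3/5 5; 0 0 1]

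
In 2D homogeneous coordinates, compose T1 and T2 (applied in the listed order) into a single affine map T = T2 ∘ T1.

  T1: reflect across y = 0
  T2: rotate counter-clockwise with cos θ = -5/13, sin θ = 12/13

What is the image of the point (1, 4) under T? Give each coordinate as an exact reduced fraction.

T1 reflect across y = 0: (1, 4) → (1, -4)
T2 rotate counter-clockwise with cos θ = -5/13, sin θ = 12/13: (1, -4) → (43/13, 32/13)

T(p) = (43/13, 32/13)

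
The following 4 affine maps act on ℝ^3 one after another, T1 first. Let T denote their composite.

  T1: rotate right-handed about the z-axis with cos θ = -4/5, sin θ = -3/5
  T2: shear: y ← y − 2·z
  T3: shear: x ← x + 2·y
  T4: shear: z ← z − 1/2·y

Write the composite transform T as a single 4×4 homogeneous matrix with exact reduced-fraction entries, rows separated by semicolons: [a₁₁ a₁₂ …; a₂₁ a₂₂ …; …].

T1 = [-4/5 3/5 0 0; -3/5 -4/5 0 0; 0 0 1 0; 0 0 0 1]
T2·T1 = [-4/5 3/5 0 0; -3/5 -4/5 -2 0; 0 0 1 0; 0 0 0 1]
T3·…·T1 = [-2 -1 -4 0; -3/5 -4/5 -2 0; 0 0 1 0; 0 0 0 1]
T4·…·T1 = [-2 -1 -4 0; -3/5 -4/5 -2 0; 3/10 2/5 2 0; 0 0 0 1]

T = [-2 -1 -4 0; -3/5 -4/5 -2 0; 3/10 2/5 2 0; 0 0 0 1]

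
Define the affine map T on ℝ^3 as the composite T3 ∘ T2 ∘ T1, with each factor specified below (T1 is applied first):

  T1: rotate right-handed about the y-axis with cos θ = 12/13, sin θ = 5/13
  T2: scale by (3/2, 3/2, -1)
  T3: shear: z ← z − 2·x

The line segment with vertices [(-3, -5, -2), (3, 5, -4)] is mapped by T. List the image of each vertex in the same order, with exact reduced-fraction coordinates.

T1 rotate right-handed about the y-axis with cos θ = 12/13, sin θ = 5/13: (-3, -5, -2) → (-46/13, -5, -9/13); (3, 5, -4) → (16/13, 5, -63/13)
T2 scale by (3/2, 3/2, -1): (-46/13, -5, -9/13) → (-69/13, -15/2, 9/13); (16/13, 5, -63/13) → (24/13, 15/2, 63/13)
T3 shear: z ← z − 2·x: (-69/13, -15/2, 9/13) → (-69/13, -15/2, 147/13); (24/13, 15/2, 63/13) → (24/13, 15/2, 15/13)

image vertices: (-69/13, -15/2, 147/13), (24/13, 15/2, 15/13)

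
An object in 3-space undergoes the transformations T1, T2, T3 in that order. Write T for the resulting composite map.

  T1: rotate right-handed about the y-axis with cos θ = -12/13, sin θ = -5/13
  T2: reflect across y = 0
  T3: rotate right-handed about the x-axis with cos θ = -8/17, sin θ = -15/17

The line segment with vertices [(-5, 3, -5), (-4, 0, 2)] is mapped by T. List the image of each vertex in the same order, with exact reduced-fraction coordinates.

T1 rotate right-handed about the y-axis with cos θ = -12/13, sin θ = -5/13: (-5, 3, -5) → (85/13, 3, 35/13); (-4, 0, 2) → (38/13, 0, -44/13)
T2 reflect across y = 0: (85/13, 3, 35/13) → (85/13, -3, 35/13); (38/13, 0, -44/13) → (38/13, 0, -44/13)
T3 rotate right-handed about the x-axis with cos θ = -8/17, sin θ = -15/17: (85/13, -3, 35/13) → (85/13, 837/221, 305/221); (38/13, 0, -44/13) → (38/13, -660/221, 352/221)

image vertices: (85/13, 837/221, 305/221), (38/13, -660/221, 352/221)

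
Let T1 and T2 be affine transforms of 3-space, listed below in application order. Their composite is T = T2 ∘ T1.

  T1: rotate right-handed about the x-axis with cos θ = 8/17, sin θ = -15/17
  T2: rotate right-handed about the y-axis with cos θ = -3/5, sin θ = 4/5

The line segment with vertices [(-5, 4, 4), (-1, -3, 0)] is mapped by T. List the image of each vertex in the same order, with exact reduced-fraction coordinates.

T1 rotate right-handed about the x-axis with cos θ = 8/17, sin θ = -15/17: (-5, 4, 4) → (-5, 92/17, -28/17); (-1, -3, 0) → (-1, -24/17, 45/17)
T2 rotate right-handed about the y-axis with cos θ = -3/5, sin θ = 4/5: (-5, 92/17, -28/17) → (143/85, 92/17, 424/85); (-1, -24/17, 45/17) → (231/85, -24/17, -67/85)

image vertices: (143/85, 92/17, 424/85), (231/85, -24/17, -67/85)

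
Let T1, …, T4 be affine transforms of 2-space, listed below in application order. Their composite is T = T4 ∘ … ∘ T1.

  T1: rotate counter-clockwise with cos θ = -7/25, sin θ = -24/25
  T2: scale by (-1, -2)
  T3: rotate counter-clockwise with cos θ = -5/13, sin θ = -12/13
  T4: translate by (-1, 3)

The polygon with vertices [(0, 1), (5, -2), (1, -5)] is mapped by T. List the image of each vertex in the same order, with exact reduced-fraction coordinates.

T1 rotate counter-clockwise with cos θ = -7/25, sin θ = -24/25: (0, 1) → (24/25, -7/25); (5, -2) → (-83/25, -106/25); (1, -5) → (-127/25, 11/25)
T2 scale by (-1, -2): (24/25, -7/25) → (-24/25, 14/25); (-83/25, -106/25) → (83/25, 212/25); (-127/25, 11/25) → (127/25, -22/25)
T3 rotate counter-clockwise with cos θ = -5/13, sin θ = -12/13: (-24/25, 14/25) → (288/325, 218/325); (83/25, 212/25) → (2129/325, -2056/325); (127/25, -22/25) → (-899/325, -1414/325)
T4 translate by (-1, 3): (288/325, 218/325) → (-37/325, 1193/325); (2129/325, -2056/325) → (1804/325, -1081/325); (-899/325, -1414/325) → (-1224/325, -439/325)

image vertices: (-37/325, 1193/325), (1804/325, -1081/325), (-1224/325, -439/325)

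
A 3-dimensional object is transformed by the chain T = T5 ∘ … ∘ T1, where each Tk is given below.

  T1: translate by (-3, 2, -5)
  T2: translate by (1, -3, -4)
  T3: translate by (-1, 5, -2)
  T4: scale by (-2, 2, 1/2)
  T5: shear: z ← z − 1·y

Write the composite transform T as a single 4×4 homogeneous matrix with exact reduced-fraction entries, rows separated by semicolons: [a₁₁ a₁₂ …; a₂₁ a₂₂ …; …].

T = [-2 0 0 6; 0 2 0 8; 0 -2 1/2 -27/2; 0 0 0 1]

T1 = [1 0 0 -3; 0 1 0 2; 0 0 1 -5; 0 0 0 1]
T2·T1 = [1 0 0 -2; 0 1 0 -1; 0 0 1 -9; 0 0 0 1]
T3·…·T1 = [1 0 0 -3; 0 1 0 4; 0 0 1 -11; 0 0 0 1]
T4·…·T1 = [-2 0 0 6; 0 2 0 8; 0 0 1/2 -11/2; 0 0 0 1]
T5·…·T1 = [-2 0 0 6; 0 2 0 8; 0 -2 1/2 -27/2; 0 0 0 1]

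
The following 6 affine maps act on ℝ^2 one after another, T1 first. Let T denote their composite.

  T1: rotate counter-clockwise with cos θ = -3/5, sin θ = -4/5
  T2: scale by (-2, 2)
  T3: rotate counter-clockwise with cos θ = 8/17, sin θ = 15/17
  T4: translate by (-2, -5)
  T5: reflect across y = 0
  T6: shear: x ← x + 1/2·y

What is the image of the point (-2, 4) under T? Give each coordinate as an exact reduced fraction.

T1 rotate counter-clockwise with cos θ = -3/5, sin θ = -4/5: (-2, 4) → (22/5, -4/5)
T2 scale by (-2, 2): (22/5, -4/5) → (-44/5, -8/5)
T3 rotate counter-clockwise with cos θ = 8/17, sin θ = 15/17: (-44/5, -8/5) → (-232/85, -724/85)
T4 translate by (-2, -5): (-232/85, -724/85) → (-402/85, -1149/85)
T5 reflect across y = 0: (-402/85, -1149/85) → (-402/85, 1149/85)
T6 shear: x ← x + 1/2·y: (-402/85, 1149/85) → (69/34, 1149/85)

T(p) = (69/34, 1149/85)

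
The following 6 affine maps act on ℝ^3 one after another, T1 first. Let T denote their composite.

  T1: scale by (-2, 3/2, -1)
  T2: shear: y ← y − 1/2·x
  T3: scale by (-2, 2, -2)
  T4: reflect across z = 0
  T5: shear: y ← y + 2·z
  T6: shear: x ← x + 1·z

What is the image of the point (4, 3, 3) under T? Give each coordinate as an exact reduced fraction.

T(p) = (10, 5, -6)

T1 scale by (-2, 3/2, -1): (4, 3, 3) → (-8, 9/2, -3)
T2 shear: y ← y − 1/2·x: (-8, 9/2, -3) → (-8, 17/2, -3)
T3 scale by (-2, 2, -2): (-8, 17/2, -3) → (16, 17, 6)
T4 reflect across z = 0: (16, 17, 6) → (16, 17, -6)
T5 shear: y ← y + 2·z: (16, 17, -6) → (16, 5, -6)
T6 shear: x ← x + 1·z: (16, 5, -6) → (10, 5, -6)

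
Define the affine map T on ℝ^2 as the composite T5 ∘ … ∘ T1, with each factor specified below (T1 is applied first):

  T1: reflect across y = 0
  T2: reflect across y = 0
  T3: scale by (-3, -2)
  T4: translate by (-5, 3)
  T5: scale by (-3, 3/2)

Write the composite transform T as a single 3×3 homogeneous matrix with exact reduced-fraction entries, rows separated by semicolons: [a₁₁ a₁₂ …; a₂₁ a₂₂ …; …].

T1 = [1 0 0; 0 -1 0; 0 0 1]
T2·T1 = [1 0 0; 0 1 0; 0 0 1]
T3·…·T1 = [-3 0 0; 0 -2 0; 0 0 1]
T4·…·T1 = [-3 0 -5; 0 -2 3; 0 0 1]
T5·…·T1 = [9 0 15; 0 -3 9/2; 0 0 1]

T = [9 0 15; 0 -3 9/2; 0 0 1]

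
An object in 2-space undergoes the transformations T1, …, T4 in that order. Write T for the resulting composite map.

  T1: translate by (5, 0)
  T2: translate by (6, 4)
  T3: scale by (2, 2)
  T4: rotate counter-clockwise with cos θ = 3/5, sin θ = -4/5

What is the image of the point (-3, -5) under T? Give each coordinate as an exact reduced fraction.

T(p) = (8, -14)

T1 translate by (5, 0): (-3, -5) → (2, -5)
T2 translate by (6, 4): (2, -5) → (8, -1)
T3 scale by (2, 2): (8, -1) → (16, -2)
T4 rotate counter-clockwise with cos θ = 3/5, sin θ = -4/5: (16, -2) → (8, -14)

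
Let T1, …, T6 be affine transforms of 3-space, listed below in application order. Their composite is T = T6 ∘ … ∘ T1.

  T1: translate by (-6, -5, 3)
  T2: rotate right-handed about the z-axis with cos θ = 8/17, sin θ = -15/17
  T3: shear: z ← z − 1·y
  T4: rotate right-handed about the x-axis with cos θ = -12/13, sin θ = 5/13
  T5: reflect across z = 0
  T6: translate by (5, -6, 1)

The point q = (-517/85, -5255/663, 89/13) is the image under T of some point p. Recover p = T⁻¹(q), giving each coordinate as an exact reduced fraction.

p = (6/5, -5, 8/3)

T1 = [1 0 0 -6; 0 1 0 -5; 0 0 1 3; 0 0 0 1]
T2·T1 = [8/17 15/17 0 -123/17; -15/17 8/17 0 50/17; 0 0 1 3; 0 0 0 1]
T3·…·T1 = [8/17 15/17 0 -123/17; -15/17 8/17 0 50/17; 15/17 -8/17 1 1/17; 0 0 0 1]
T4·…·T1 = [8/17 15/17 0 -123/17; 105/221 -56/221 -5/13 -605/221; -15/13 8/13 -12/13 14/13; 0 0 0 1]
T5·…·T1 = [8/17 15/17 0 -123/17; 105/221 -56/221 -5/13 -605/221; 15/13 -8/13 12/13 -14/13; 0 0 0 1]
T6·…·T1 = [8/17 15/17 0 -38/17; 105/221 -56/221 -5/13 -1931/221; 15/13 -8/13 12/13 -1/13; 0 0 0 1]
det M = -1; M⁻¹ = [8/17 180/221 75/221 1811/221; 15/17 -96/221 -40/221 -406/221; 0 -17/13 7/13 -148/13; 0 0 0 1]
M⁻¹ · (-517/85, -5255/663, 89/13)ᵀ = (6/5, -5, 8/3)ᵀ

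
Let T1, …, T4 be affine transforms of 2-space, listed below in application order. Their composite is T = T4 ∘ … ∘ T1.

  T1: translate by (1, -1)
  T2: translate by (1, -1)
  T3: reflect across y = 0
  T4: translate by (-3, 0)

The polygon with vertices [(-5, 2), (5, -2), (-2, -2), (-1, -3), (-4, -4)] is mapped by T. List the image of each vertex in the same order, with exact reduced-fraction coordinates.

image vertices: (-6, 0), (4, 4), (-3, 4), (-2, 5), (-5, 6)

T1 translate by (1, -1): (-5, 2) → (-4, 1); (5, -2) → (6, -3); (-2, -2) → (-1, -3); (-1, -3) → (0, -4); (-4, -4) → (-3, -5)
T2 translate by (1, -1): (-4, 1) → (-3, 0); (6, -3) → (7, -4); (-1, -3) → (0, -4); (0, -4) → (1, -5); (-3, -5) → (-2, -6)
T3 reflect across y = 0: (-3, 0) → (-3, 0); (7, -4) → (7, 4); (0, -4) → (0, 4); (1, -5) → (1, 5); (-2, -6) → (-2, 6)
T4 translate by (-3, 0): (-3, 0) → (-6, 0); (7, 4) → (4, 4); (0, 4) → (-3, 4); (1, 5) → (-2, 5); (-2, 6) → (-5, 6)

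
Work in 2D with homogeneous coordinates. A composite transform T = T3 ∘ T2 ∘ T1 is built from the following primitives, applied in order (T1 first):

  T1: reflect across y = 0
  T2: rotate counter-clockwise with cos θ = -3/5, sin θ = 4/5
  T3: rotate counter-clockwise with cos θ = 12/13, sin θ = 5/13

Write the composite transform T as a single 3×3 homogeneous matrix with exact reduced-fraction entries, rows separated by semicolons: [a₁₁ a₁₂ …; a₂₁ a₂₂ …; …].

T1 = [1 0 0; 0 -1 0; 0 0 1]
T2·T1 = [-3/5 4/5 0; 4/5 3/5 0; 0 0 1]
T3·…·T1 = [-56/65 33/65 0; 33/65 56/65 0; 0 0 1]

T = [-56/65 33/65 0; 33/65 56/65 0; 0 0 1]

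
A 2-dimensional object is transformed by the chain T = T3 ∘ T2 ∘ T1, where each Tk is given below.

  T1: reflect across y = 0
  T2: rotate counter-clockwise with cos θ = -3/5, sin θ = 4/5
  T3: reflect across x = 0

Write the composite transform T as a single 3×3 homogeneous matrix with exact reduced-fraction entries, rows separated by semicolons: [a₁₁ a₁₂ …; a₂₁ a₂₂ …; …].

T1 = [1 0 0; 0 -1 0; 0 0 1]
T2·T1 = [-3/5 4/5 0; 4/5 3/5 0; 0 0 1]
T3·…·T1 = [3/5 -4/5 0; 4/5 3/5 0; 0 0 1]

T = [3/5 -4/5 0; 4/5 3/5 0; 0 0 1]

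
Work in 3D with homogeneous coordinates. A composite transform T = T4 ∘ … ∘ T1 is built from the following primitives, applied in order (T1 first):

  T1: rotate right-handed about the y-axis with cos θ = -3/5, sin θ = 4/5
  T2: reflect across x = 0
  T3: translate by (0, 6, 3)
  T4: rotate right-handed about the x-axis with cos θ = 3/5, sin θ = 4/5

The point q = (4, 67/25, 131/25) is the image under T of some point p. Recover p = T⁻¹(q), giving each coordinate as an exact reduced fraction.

p = (4, -1/5, -2)

T1 = [-3/5 0 4/5 0; 0 1 0 0; -4/5 0 -3/5 0; 0 0 0 1]
T2·T1 = [3/5 0 -4/5 0; 0 1 0 0; -4/5 0 -3/5 0; 0 0 0 1]
T3·…·T1 = [3/5 0 -4/5 0; 0 1 0 6; -4/5 0 -3/5 3; 0 0 0 1]
T4·…·T1 = [3/5 0 -4/5 0; 16/25 3/5 12/25 6/5; -12/25 4/5 -9/25 33/5; 0 0 0 1]
det M = -1; M⁻¹ = [3/5 16/25 -12/25 12/5; 0 3/5 4/5 -6; -4/5 12/25 -9/25 9/5; 0 0 0 1]
M⁻¹ · (4, 67/25, 131/25)ᵀ = (4, -1/5, -2)ᵀ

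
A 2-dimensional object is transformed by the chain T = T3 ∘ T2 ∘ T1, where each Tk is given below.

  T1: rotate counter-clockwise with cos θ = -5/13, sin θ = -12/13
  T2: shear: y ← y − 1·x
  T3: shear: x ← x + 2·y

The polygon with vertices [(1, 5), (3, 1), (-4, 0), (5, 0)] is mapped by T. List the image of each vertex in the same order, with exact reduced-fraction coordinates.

image vertices: (-129/13, -92/13), (-79/13, -38/13), (76/13, 28/13), (-95/13, -35/13)

T1 rotate counter-clockwise with cos θ = -5/13, sin θ = -12/13: (1, 5) → (55/13, -37/13); (3, 1) → (-3/13, -41/13); (-4, 0) → (20/13, 48/13); (5, 0) → (-25/13, -60/13)
T2 shear: y ← y − 1·x: (55/13, -37/13) → (55/13, -92/13); (-3/13, -41/13) → (-3/13, -38/13); (20/13, 48/13) → (20/13, 28/13); (-25/13, -60/13) → (-25/13, -35/13)
T3 shear: x ← x + 2·y: (55/13, -92/13) → (-129/13, -92/13); (-3/13, -38/13) → (-79/13, -38/13); (20/13, 28/13) → (76/13, 28/13); (-25/13, -35/13) → (-95/13, -35/13)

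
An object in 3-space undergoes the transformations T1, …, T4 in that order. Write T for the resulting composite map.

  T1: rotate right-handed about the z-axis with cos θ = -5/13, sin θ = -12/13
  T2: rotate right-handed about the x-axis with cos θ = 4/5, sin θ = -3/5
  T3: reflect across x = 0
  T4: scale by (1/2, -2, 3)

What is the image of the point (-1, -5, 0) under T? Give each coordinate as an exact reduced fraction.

T1 rotate right-handed about the z-axis with cos θ = -5/13, sin θ = -12/13: (-1, -5, 0) → (-55/13, 37/13, 0)
T2 rotate right-handed about the x-axis with cos θ = 4/5, sin θ = -3/5: (-55/13, 37/13, 0) → (-55/13, 148/65, -111/65)
T3 reflect across x = 0: (-55/13, 148/65, -111/65) → (55/13, 148/65, -111/65)
T4 scale by (1/2, -2, 3): (55/13, 148/65, -111/65) → (55/26, -296/65, -333/65)

T(p) = (55/26, -296/65, -333/65)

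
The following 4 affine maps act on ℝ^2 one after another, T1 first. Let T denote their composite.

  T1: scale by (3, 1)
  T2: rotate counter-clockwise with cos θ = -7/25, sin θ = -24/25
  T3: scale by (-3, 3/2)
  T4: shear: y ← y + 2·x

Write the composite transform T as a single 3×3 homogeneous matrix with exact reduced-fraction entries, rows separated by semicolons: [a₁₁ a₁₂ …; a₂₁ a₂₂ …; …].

T = [63/25 -72/25 0; 18/25 -309/50 0; 0 0 1]

T1 = [3 0 0; 0 1 0; 0 0 1]
T2·T1 = [-21/25 24/25 0; -72/25 -7/25 0; 0 0 1]
T3·…·T1 = [63/25 -72/25 0; -108/25 -21/50 0; 0 0 1]
T4·…·T1 = [63/25 -72/25 0; 18/25 -309/50 0; 0 0 1]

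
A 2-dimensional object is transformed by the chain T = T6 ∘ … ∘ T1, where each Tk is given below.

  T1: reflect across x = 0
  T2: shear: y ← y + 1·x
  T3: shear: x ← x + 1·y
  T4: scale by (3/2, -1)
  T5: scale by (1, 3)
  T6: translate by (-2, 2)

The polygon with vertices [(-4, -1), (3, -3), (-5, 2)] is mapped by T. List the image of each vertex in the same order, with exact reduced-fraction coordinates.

T1 reflect across x = 0: (-4, -1) → (4, -1); (3, -3) → (-3, -3); (-5, 2) → (5, 2)
T2 shear: y ← y + 1·x: (4, -1) → (4, 3); (-3, -3) → (-3, -6); (5, 2) → (5, 7)
T3 shear: x ← x + 1·y: (4, 3) → (7, 3); (-3, -6) → (-9, -6); (5, 7) → (12, 7)
T4 scale by (3/2, -1): (7, 3) → (21/2, -3); (-9, -6) → (-27/2, 6); (12, 7) → (18, -7)
T5 scale by (1, 3): (21/2, -3) → (21/2, -9); (-27/2, 6) → (-27/2, 18); (18, -7) → (18, -21)
T6 translate by (-2, 2): (21/2, -9) → (17/2, -7); (-27/2, 18) → (-31/2, 20); (18, -21) → (16, -19)

image vertices: (17/2, -7), (-31/2, 20), (16, -19)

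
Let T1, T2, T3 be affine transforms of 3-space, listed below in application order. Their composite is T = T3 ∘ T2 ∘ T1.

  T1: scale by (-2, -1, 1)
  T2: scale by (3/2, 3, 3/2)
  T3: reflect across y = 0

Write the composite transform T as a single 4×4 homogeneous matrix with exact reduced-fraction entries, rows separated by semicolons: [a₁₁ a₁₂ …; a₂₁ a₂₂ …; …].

T = [-3 0 0 0; 0 3 0 0; 0 0 3/2 0; 0 0 0 1]

T1 = [-2 0 0 0; 0 -1 0 0; 0 0 1 0; 0 0 0 1]
T2·T1 = [-3 0 0 0; 0 -3 0 0; 0 0 3/2 0; 0 0 0 1]
T3·…·T1 = [-3 0 0 0; 0 3 0 0; 0 0 3/2 0; 0 0 0 1]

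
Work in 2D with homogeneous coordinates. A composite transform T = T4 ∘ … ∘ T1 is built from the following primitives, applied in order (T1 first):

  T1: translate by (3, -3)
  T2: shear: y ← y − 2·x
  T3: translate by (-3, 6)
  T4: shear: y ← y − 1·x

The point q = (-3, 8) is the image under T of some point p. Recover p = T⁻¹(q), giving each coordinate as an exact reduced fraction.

p = (-3, 2)

T1 = [1 0 3; 0 1 -3; 0 0 1]
T2·T1 = [1 0 3; -2 1 -9; 0 0 1]
T3·…·T1 = [1 0 0; -2 1 -3; 0 0 1]
T4·…·T1 = [1 0 0; -3 1 -3; 0 0 1]
det M = 1; M⁻¹ = [1 0 0; 3 1 3; 0 0 1]
M⁻¹ · (-3, 8)ᵀ = (-3, 2)ᵀ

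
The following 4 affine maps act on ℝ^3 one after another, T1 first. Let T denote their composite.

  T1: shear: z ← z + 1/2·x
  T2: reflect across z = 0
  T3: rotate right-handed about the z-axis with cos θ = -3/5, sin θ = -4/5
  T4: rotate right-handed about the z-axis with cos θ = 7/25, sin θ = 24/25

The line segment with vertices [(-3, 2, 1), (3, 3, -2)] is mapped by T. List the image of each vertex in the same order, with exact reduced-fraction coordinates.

T1 shear: z ← z + 1/2·x: (-3, 2, 1) → (-3, 2, -1/2); (3, 3, -2) → (3, 3, -1/2)
T2 reflect across z = 0: (-3, 2, -1/2) → (-3, 2, 1/2); (3, 3, -1/2) → (3, 3, 1/2)
T3 rotate right-handed about the z-axis with cos θ = -3/5, sin θ = -4/5: (-3, 2, 1/2) → (17/5, 6/5, 1/2); (3, 3, 1/2) → (3/5, -21/5, 1/2)
T4 rotate right-handed about the z-axis with cos θ = 7/25, sin θ = 24/25: (17/5, 6/5, 1/2) → (-1/5, 18/5, 1/2); (3/5, -21/5, 1/2) → (21/5, -3/5, 1/2)

image vertices: (-1/5, 18/5, 1/2), (21/5, -3/5, 1/2)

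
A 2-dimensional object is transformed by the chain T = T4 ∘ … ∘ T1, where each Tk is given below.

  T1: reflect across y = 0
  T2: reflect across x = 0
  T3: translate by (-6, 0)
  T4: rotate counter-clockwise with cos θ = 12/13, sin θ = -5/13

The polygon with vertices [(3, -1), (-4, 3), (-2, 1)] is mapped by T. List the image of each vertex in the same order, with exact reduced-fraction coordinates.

image vertices: (-103/13, 57/13), (-3, -2), (-53/13, 8/13)

T1 reflect across y = 0: (3, -1) → (3, 1); (-4, 3) → (-4, -3); (-2, 1) → (-2, -1)
T2 reflect across x = 0: (3, 1) → (-3, 1); (-4, -3) → (4, -3); (-2, -1) → (2, -1)
T3 translate by (-6, 0): (-3, 1) → (-9, 1); (4, -3) → (-2, -3); (2, -1) → (-4, -1)
T4 rotate counter-clockwise with cos θ = 12/13, sin θ = -5/13: (-9, 1) → (-103/13, 57/13); (-2, -3) → (-3, -2); (-4, -1) → (-53/13, 8/13)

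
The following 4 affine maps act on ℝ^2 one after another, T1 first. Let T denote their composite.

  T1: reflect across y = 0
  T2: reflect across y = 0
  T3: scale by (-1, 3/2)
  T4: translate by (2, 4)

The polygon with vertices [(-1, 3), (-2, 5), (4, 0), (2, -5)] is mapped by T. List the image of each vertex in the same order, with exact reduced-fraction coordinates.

image vertices: (3, 17/2), (4, 23/2), (-2, 4), (0, -7/2)

T1 reflect across y = 0: (-1, 3) → (-1, -3); (-2, 5) → (-2, -5); (4, 0) → (4, 0); (2, -5) → (2, 5)
T2 reflect across y = 0: (-1, -3) → (-1, 3); (-2, -5) → (-2, 5); (4, 0) → (4, 0); (2, 5) → (2, -5)
T3 scale by (-1, 3/2): (-1, 3) → (1, 9/2); (-2, 5) → (2, 15/2); (4, 0) → (-4, 0); (2, -5) → (-2, -15/2)
T4 translate by (2, 4): (1, 9/2) → (3, 17/2); (2, 15/2) → (4, 23/2); (-4, 0) → (-2, 4); (-2, -15/2) → (0, -7/2)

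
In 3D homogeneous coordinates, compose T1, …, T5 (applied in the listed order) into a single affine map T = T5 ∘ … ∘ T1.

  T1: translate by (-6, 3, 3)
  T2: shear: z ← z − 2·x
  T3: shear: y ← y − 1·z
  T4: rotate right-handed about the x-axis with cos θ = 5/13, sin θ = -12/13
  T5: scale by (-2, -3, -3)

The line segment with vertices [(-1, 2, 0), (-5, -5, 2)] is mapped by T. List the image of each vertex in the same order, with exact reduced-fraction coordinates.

image vertices: (14, -432/13, -687/13), (22, -537/13, -1449/13)

T1 translate by (-6, 3, 3): (-1, 2, 0) → (-7, 5, 3); (-5, -5, 2) → (-11, -2, 5)
T2 shear: z ← z − 2·x: (-7, 5, 3) → (-7, 5, 17); (-11, -2, 5) → (-11, -2, 27)
T3 shear: y ← y − 1·z: (-7, 5, 17) → (-7, -12, 17); (-11, -2, 27) → (-11, -29, 27)
T4 rotate right-handed about the x-axis with cos θ = 5/13, sin θ = -12/13: (-7, -12, 17) → (-7, 144/13, 229/13); (-11, -29, 27) → (-11, 179/13, 483/13)
T5 scale by (-2, -3, -3): (-7, 144/13, 229/13) → (14, -432/13, -687/13); (-11, 179/13, 483/13) → (22, -537/13, -1449/13)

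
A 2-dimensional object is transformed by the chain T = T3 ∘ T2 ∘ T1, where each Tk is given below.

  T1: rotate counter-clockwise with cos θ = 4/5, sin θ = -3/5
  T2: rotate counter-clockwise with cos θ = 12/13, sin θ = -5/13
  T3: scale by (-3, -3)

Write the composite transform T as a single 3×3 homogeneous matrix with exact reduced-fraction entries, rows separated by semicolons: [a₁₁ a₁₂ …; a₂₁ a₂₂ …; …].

T = [-99/65 -168/65 0; 168/65 -99/65 0; 0 0 1]

T1 = [4/5 3/5 0; -3/5 4/5 0; 0 0 1]
T2·T1 = [33/65 56/65 0; -56/65 33/65 0; 0 0 1]
T3·…·T1 = [-99/65 -168/65 0; 168/65 -99/65 0; 0 0 1]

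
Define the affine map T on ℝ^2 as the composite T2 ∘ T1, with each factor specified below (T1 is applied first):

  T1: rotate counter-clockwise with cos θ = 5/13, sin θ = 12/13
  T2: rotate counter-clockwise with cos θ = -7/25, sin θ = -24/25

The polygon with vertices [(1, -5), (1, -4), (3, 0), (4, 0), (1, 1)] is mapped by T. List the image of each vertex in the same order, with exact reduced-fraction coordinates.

image vertices: (-59/25, -113/25), (-563/325, -1216/325), (759/325, -612/325), (1012/325, -816/325), (457/325, 49/325)

T1 rotate counter-clockwise with cos θ = 5/13, sin θ = 12/13: (1, -5) → (5, -1); (1, -4) → (53/13, -8/13); (3, 0) → (15/13, 36/13); (4, 0) → (20/13, 48/13); (1, 1) → (-7/13, 17/13)
T2 rotate counter-clockwise with cos θ = -7/25, sin θ = -24/25: (5, -1) → (-59/25, -113/25); (53/13, -8/13) → (-563/325, -1216/325); (15/13, 36/13) → (759/325, -612/325); (20/13, 48/13) → (1012/325, -816/325); (-7/13, 17/13) → (457/325, 49/325)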